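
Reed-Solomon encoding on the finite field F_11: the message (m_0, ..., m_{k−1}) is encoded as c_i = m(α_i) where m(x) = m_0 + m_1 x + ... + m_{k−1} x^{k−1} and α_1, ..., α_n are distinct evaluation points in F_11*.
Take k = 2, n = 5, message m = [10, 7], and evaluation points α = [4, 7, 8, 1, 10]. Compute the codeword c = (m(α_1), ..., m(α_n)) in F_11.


c = [5, 4, 0, 6, 3]

Message polynomial: m(x) = 10 + 7·x (mod 11).
For each evaluation point α_i, compute m(α_i) mod 11:
  α_1 = 4: Horner steps 7 → 5, so m(4) = 5.
  α_2 = 7: Horner steps 7 → 4, so m(7) = 4.
  α_3 = 8: Horner steps 7 → 0, so m(8) = 0.
  α_4 = 1: Horner steps 7 → 6, so m(1) = 6.
  α_5 = 10: Horner steps 7 → 3, so m(10) = 3.
Codeword c = [5, 4, 0, 6, 3] ∈ F_11^5.


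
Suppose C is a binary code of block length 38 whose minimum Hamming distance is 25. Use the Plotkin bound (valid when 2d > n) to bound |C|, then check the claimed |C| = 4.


Plotkin bound M ≤ 4; given |C| = 4 ≤ bound (satisfied).

Check applicability: 2d = 50, n = 38.
2d − n = 12 > 0, so Plotkin applies.
Compute d/(2d−n) = 25/12 ≈ 2.0833.
⌊d/(2d−n)⌋ = 2.
Plotkin bound: M ≤ 2·2 = 4.
Given |C| = 4, check: satisfied.
This |C| is at the Plotkin bound.


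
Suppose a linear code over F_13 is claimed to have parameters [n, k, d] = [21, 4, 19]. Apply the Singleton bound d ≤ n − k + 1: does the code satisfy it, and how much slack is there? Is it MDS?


Singleton RHS = n − k + 1 = 18, slack = -1, bound violated (no such code; not MDS).

Singleton bound: d ≤ n − k + 1.
Here n = 21, k = 4, so n − k + 1 = 18.
Given d = 19, check d ≤ 18: NO.
Slack = (n − k + 1) − d = -1.
The slack is negative: d = 19 exceeds n − k + 1 = 18 by 1, so the Singleton bound is violated and no linear [21, 4, 19]_13 code can exist. In particular it is not MDS (MDS requires d = n − k + 1 exactly).
Description: the claimed parameters are [21, 4, 19]_13; such a code would be impossible (violates the Singleton bound).


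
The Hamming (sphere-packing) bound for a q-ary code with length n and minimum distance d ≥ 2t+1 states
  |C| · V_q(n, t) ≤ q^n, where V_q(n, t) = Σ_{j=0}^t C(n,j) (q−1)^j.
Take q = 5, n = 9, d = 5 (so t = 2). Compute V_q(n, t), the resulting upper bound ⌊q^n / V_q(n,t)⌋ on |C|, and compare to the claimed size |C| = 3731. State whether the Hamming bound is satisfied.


V_q(n, t) = 613, q^n = 1953125, Hamming bound = 3186, |C| = 3731 > bound (violated).

Step 1: Compute V_q(n, t) = Σ_{j=0}^2 C(n, j) (q−1)^j.
  j = 0: C(9,0)·(4)^0 = 1·1 = 1.
  j = 1: C(9,1)·(4)^1 = 9·4 = 36.
  j = 2: C(9,2)·(4)^2 = 36·16 = 576.
  V_q(n, t) = 1 + 36 + 576 = 613.
Step 2: q^n = 5^9 = 1953125.
Step 3: Hamming bound ⌊q^n / V_q(n,t)⌋ = ⌊1953125/613⌋ = 3186.
Step 4: Compare |C| = 3731 to 3186: violated.
The claimed |C| lies above the Hamming bound, so no 5-ary code of length 9 with d ≥ 5 can have 3731 codewords.


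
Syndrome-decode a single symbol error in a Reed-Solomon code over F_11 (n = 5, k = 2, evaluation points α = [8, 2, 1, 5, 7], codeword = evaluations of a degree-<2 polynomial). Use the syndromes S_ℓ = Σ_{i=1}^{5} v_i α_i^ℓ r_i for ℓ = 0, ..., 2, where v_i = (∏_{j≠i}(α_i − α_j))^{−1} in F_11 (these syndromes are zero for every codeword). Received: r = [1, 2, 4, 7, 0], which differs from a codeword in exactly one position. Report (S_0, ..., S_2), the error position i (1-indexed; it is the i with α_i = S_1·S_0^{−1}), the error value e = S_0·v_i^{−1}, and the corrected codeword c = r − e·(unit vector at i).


S = (5, 2, 3), error at position 5, error magnitude e = 8, c = [1, 2, 4, 7, 3].

Step 1: column multipliers v_i = (∏_{j≠i}(α_i − α_j))^{−1} mod 11.
  i = 1 (α = 8): (8−2)(8−1)(8−5)(8−7) = 6·7·3·1 = 126 ≡ 5, so v_1 = 5^{−1} = 9 (mod 11).
  i = 2 (α = 2): (2−8)(2−1)(2−5)(2−7) = (−6)·1·(−3)·(−5) = −90 ≡ 9, so v_2 = 9^{−1} = 5 (mod 11).
  i = 3 (α = 1): (1−8)(1−2)(1−5)(1−7) = (−7)·(−1)·(−4)·(−6) = 168 ≡ 3, so v_3 = 3^{−1} = 4 (mod 11).
  i = 4 (α = 5): (5−8)(5−2)(5−1)(5−7) = (−3)·3·4·(−2) = 72 ≡ 6, so v_4 = 6^{−1} = 2 (mod 11).
  i = 5 (α = 7): (7−8)(7−2)(7−1)(7−5) = (−1)·5·6·2 = −60 ≡ 6, so v_5 = 6^{−1} = 2 (mod 11).
  v = [9, 5, 4, 2, 2].
Step 2: syndromes of r = [1, 2, 4, 7, 0] (all sums mod 11).
  S_0 = Σ v_i r_i = 9·1 + 5·2 + 4·4 + 2·7 + 2·0 = 49 ≡ 5.
  S_1 = Σ v_i α_i r_i = 9·8·1 + 5·2·2 + 4·1·4 + 2·5·7 + 2·7·0 = 178 ≡ 2.
  α_i^2 mod 11 = [9, 4, 1, 3, 5].
  S_2 = Σ v_i α_i^2 r_i = 9·9·1 + 5·4·2 + 4·1·4 + 2·3·7 + 2·5·0 = 179 ≡ 3.
  S = (5, 2, 3) ≠ 0, so r is not a codeword (an error is present).
Step 3: locate the error. For a single error e at position i, S_ℓ = v_i·e·α_i^ℓ, so α_err = S_1/S_0.
  S_0^{−1} = 5^{−1} = 9 (mod 11), so α_err = 2·9 = 18 ≡ 7 = α_5. Error position i = 5.
  Consistency check: S_2/S_1 = 3·6 = 18 ≡ 7 = α_err ✓ (single-error assumption holds).
Step 4: error magnitude e = S_0/v_5 = S_0·∏_{j≠5}(α_5 − α_j) = 5·6 = 30 ≡ 8 (mod 11).
Step 5: correct position 5: c_5 = r_5 − e = 0 − 8 ≡ 3 (mod 11). Hence c = [1, 2, 4, 7, 3].
  Check: interpolating c through the α_i gives m(x) = 6 + 9·x (degree < 2) with m(α_i) = c_i for every i, so c is indeed a codeword.


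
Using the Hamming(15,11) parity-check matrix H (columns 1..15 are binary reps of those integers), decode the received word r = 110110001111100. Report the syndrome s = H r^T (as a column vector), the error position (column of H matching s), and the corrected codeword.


s = (1, 0, 1, 1)^T, error position = 11, corrected codeword c = 110110001101100

Compute s = H r^T mod 2 one row at a time:
  s_1 = 0 + 1 + 1 + 1 + 1 + 1 + 0 + 0 = 5 ≡ 1 (mod 2).
  s_2 = 1 + 1 + 0 + 0 + 1 + 1 + 0 + 0 = 4 ≡ 0 (mod 2).
  s_3 = 1 + 0 + 0 + 0 + 1 + 1 + 0 + 0 = 3 ≡ 1 (mod 2).
  s_4 = 1 + 0 + 1 + 0 + 1 + 1 + 1 + 0 = 5 ≡ 1 (mod 2).
s = (1, 0, 1, 1)^T — this equals column 11 of H (binary 1011), so error is at position 11.
Correct: flip bit 11 of r = 110110001111100 to get c = 110110001101100.


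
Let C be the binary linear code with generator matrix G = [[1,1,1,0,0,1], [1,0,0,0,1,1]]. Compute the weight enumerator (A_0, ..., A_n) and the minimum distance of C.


Weight distribution: A_0 = 1, A_3 = 2, A_4 = 1. Minimum distance d = 3.

Enumerate all 2^2 = 4 messages m ∈ F_2^2.
For each, compute codeword c = mG in F_2^6, then tally its weight.
  m = 00 → c = 000000, weight = 0.
  m = 10 → c = 111001, weight = 4.
  m = 01 → c = 100011, weight = 3.
  m = 11 → c = 011010, weight = 3.
Tally weights:
  weight 0: 1 codewords.
  weight 3: 2 codewords.
  weight 4: 1 codewords.
Minimum distance d = smallest w > 0 with A_w > 0 = 3.
Sanity: Σ A_w = 4 = 2^2 = 4 ✓.


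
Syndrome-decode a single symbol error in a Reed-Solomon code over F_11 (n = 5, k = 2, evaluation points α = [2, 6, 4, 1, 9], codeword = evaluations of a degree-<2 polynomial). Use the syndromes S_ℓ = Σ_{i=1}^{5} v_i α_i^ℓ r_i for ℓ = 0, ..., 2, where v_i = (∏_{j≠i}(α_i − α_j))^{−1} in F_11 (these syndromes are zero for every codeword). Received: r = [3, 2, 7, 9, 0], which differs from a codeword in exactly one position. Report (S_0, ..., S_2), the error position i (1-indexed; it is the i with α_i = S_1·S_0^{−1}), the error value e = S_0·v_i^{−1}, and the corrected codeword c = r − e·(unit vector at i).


S = (9, 7, 3), error at position 1, error magnitude e = 2, c = [1, 2, 7, 9, 0].

Step 1: column multipliers v_i = (∏_{j≠i}(α_i − α_j))^{−1} mod 11.
  i = 1 (α = 2): (2−6)(2−4)(2−1)(2−9) = (−4)·(−2)·1·(−7) = −56 ≡ 10, so v_1 = 10^{−1} = 10 (mod 11).
  i = 2 (α = 6): (6−2)(6−4)(6−1)(6−9) = 4·2·5·(−3) = −120 ≡ 1, so v_2 = 1^{−1} = 1 (mod 11).
  i = 3 (α = 4): (4−2)(4−6)(4−1)(4−9) = 2·(−2)·3·(−5) = 60 ≡ 5, so v_3 = 5^{−1} = 9 (mod 11).
  i = 4 (α = 1): (1−2)(1−6)(1−4)(1−9) = (−1)·(−5)·(−3)·(−8) = 120 ≡ 10, so v_4 = 10^{−1} = 10 (mod 11).
  i = 5 (α = 9): (9−2)(9−6)(9−4)(9−1) = 7·3·5·8 = 840 ≡ 4, so v_5 = 4^{−1} = 3 (mod 11).
  v = [10, 1, 9, 10, 3].
Step 2: syndromes of r = [3, 2, 7, 9, 0] (all sums mod 11).
  S_0 = Σ v_i r_i = 10·3 + 1·2 + 9·7 + 10·9 + 3·0 = 185 ≡ 9.
  S_1 = Σ v_i α_i r_i = 10·2·3 + 1·6·2 + 9·4·7 + 10·1·9 + 3·9·0 = 414 ≡ 7.
  α_i^2 mod 11 = [4, 3, 5, 1, 4].
  S_2 = Σ v_i α_i^2 r_i = 10·4·3 + 1·3·2 + 9·5·7 + 10·1·9 + 3·4·0 = 531 ≡ 3.
  S = (9, 7, 3) ≠ 0, so r is not a codeword (an error is present).
Step 3: locate the error. For a single error e at position i, S_ℓ = v_i·e·α_i^ℓ, so α_err = S_1/S_0.
  S_0^{−1} = 9^{−1} = 5 (mod 11), so α_err = 7·5 = 35 ≡ 2 = α_1. Error position i = 1.
  Consistency check: S_2/S_1 = 3·8 = 24 ≡ 2 = α_err ✓ (single-error assumption holds).
Step 4: error magnitude e = S_0/v_1 = S_0·∏_{j≠1}(α_1 − α_j) = 9·10 = 90 ≡ 2 (mod 11).
Step 5: correct position 1: c_1 = r_1 − e = 3 − 2 ≡ 1 (mod 11). Hence c = [1, 2, 7, 9, 0].
  Check: interpolating c through the α_i gives m(x) = 6 + 3·x (degree < 2) with m(α_i) = c_i for every i, so c is indeed a codeword.


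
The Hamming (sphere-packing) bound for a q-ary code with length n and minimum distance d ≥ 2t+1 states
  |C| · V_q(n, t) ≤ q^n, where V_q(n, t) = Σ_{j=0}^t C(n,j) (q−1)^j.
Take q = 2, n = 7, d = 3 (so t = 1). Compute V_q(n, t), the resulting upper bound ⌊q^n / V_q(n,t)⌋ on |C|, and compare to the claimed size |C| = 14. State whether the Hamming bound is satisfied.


V_q(n, t) = 8, q^n = 128, Hamming bound = 16, |C| = 14 ≤ bound (satisfied).

Step 1: Compute V_q(n, t) = Σ_{j=0}^1 C(n, j) (q−1)^j.
  j = 0: C(7,0)·(1)^0 = 1·1 = 1.
  j = 1: C(7,1)·(1)^1 = 7·1 = 7.
  V_q(n, t) = 1 + 7 = 8.
Step 2: q^n = 2^7 = 128.
Step 3: Hamming bound ⌊q^n / V_q(n,t)⌋ = ⌊128/8⌋ = 16.
Step 4: Compare |C| = 14 to 16: satisfied.
The claimed |C| lies below the Hamming bound.


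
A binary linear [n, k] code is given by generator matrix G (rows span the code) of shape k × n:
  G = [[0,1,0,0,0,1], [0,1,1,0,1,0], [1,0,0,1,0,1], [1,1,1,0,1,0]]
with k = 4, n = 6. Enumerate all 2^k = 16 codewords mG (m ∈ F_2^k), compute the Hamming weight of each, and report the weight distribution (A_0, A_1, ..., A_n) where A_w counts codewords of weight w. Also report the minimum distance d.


Weight distribution: A_0 = 1, A_1 = 1, A_2 = 3, A_3 = 6, A_4 = 3, A_5 = 1, A_6 = 1. Minimum distance d = 1.

Enumerate all 2^4 = 16 messages m ∈ F_2^4.
For each, compute codeword c = mG in F_2^6, then tally its weight.
  m = 0000 → c = 000000, weight = 0.
  m = 1000 → c = 010001, weight = 2.
  m = 0100 → c = 011010, weight = 3.
  m = 1100 → c = 001011, weight = 3.
  m = 0010 → c = 100101, weight = 3.
  m = 1010 → c = 110100, weight = 3.
  m = 0110 → c = 111111, weight = 6.
  m = 1110 → c = 101110, weight = 4.
  m = 0001 → c = 111010, weight = 4.
  m = 1001 → c = 101011, weight = 4.
  m = 0101 → c = 100000, weight = 1.
  m = 1101 → c = 110001, weight = 3.
  m = 0011 → c = 011111, weight = 5.
  m = 1011 → c = 001110, weight = 3.
  m = 0111 → c = 000101, weight = 2.
  m = 1111 → c = 010100, weight = 2.
Tally weights:
  weight 0: 1 codewords.
  weight 1: 1 codewords.
  weight 2: 3 codewords.
  weight 3: 6 codewords.
  weight 4: 3 codewords.
  weight 5: 1 codewords.
  weight 6: 1 codewords.
Minimum distance d = smallest w > 0 with A_w > 0 = 1.
Sanity: Σ A_w = 16 = 2^4 = 16 ✓.


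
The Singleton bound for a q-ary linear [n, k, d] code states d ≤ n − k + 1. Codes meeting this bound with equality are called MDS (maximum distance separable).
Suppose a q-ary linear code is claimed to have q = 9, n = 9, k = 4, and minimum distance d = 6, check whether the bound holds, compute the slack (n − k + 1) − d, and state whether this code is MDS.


Singleton RHS = n − k + 1 = 6, slack = 0, bound satisfied, MDS.

Singleton bound: d ≤ n − k + 1.
Here n = 9, k = 4, so n − k + 1 = 6.
Given d = 6, check d ≤ 6: YES.
Slack = (n − k + 1) − d = 0.
The code is MDS (slack = 0).
Description: the claimed parameters are [9, 4, 6]_9; such a code would be MDS (meets Singleton bound).


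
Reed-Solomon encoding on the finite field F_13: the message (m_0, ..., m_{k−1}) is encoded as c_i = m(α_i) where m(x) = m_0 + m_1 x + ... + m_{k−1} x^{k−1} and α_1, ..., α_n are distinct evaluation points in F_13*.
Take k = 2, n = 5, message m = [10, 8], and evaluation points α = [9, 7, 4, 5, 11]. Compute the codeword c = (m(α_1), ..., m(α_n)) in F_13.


c = [4, 1, 3, 11, 7]

Message polynomial: m(x) = 10 + 8·x (mod 13).
For each evaluation point α_i, compute m(α_i) mod 13:
  α_1 = 9: Horner steps 8 → 4, so m(9) = 4.
  α_2 = 7: Horner steps 8 → 1, so m(7) = 1.
  α_3 = 4: Horner steps 8 → 3, so m(4) = 3.
  α_4 = 5: Horner steps 8 → 11, so m(5) = 11.
  α_5 = 11: Horner steps 8 → 7, so m(11) = 7.
Codeword c = [4, 1, 3, 11, 7] ∈ F_13^5.


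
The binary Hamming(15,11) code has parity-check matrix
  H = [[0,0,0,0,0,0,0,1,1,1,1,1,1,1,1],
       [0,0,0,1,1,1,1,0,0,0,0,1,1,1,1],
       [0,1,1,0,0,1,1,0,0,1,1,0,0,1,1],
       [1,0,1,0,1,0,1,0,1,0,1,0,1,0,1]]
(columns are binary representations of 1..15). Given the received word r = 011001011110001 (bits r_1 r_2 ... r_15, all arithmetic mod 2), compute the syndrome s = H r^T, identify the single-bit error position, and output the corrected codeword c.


s = (1, 0, 0, 0)^T, error position = 8, corrected codeword c = 011001001110001

Compute s = H r^T mod 2 one row at a time:
  s_1 = 1 + 1 + 1 + 1 + 0 + 0 + 0 + 1 = 5 ≡ 1 (mod 2).
  s_2 = 0 + 0 + 1 + 0 + 0 + 0 + 0 + 1 = 2 ≡ 0 (mod 2).
  s_3 = 1 + 1 + 1 + 0 + 1 + 1 + 0 + 1 = 6 ≡ 0 (mod 2).
  s_4 = 0 + 1 + 0 + 0 + 1 + 1 + 0 + 1 = 4 ≡ 0 (mod 2).
s = (1, 0, 0, 0)^T — this equals column 8 of H (binary 1000), so error is at position 8.
Correct: flip bit 8 of r = 011001011110001 to get c = 011001001110001.


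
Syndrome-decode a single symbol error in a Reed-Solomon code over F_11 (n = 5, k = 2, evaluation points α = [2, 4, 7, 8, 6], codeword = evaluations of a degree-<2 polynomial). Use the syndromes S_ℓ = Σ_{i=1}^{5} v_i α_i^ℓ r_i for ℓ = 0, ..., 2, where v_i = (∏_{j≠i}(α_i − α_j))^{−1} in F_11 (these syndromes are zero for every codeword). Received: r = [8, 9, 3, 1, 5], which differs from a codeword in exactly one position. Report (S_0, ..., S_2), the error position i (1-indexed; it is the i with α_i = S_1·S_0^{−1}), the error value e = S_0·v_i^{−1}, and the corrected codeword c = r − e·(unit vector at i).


S = (8, 5, 10), error at position 1, error magnitude e = 6, c = [2, 9, 3, 1, 5].

Step 1: column multipliers v_i = (∏_{j≠i}(α_i − α_j))^{−1} mod 11.
  i = 1 (α = 2): (2−4)(2−7)(2−8)(2−6) = (−2)·(−5)·(−6)·(−4) = 240 ≡ 9, so v_1 = 9^{−1} = 5 (mod 11).
  i = 2 (α = 4): (4−2)(4−7)(4−8)(4−6) = 2·(−3)·(−4)·(−2) = −48 ≡ 7, so v_2 = 7^{−1} = 8 (mod 11).
  i = 3 (α = 7): (7−2)(7−4)(7−8)(7−6) = 5·3·(−1)·1 = −15 ≡ 7, so v_3 = 7^{−1} = 8 (mod 11).
  i = 4 (α = 8): (8−2)(8−4)(8−7)(8−6) = 6·4·1·2 = 48 ≡ 4, so v_4 = 4^{−1} = 3 (mod 11).
  i = 5 (α = 6): (6−2)(6−4)(6−7)(6−8) = 4·2·(−1)·(−2) = 16 ≡ 5, so v_5 = 5^{−1} = 9 (mod 11).
  v = [5, 8, 8, 3, 9].
Step 2: syndromes of r = [8, 9, 3, 1, 5] (all sums mod 11).
  S_0 = Σ v_i r_i = 5·8 + 8·9 + 8·3 + 3·1 + 9·5 = 184 ≡ 8.
  S_1 = Σ v_i α_i r_i = 5·2·8 + 8·4·9 + 8·7·3 + 3·8·1 + 9·6·5 = 830 ≡ 5.
  α_i^2 mod 11 = [4, 5, 5, 9, 3].
  S_2 = Σ v_i α_i^2 r_i = 5·4·8 + 8·5·9 + 8·5·3 + 3·9·1 + 9·3·5 = 802 ≡ 10.
  S = (8, 5, 10) ≠ 0, so r is not a codeword (an error is present).
Step 3: locate the error. For a single error e at position i, S_ℓ = v_i·e·α_i^ℓ, so α_err = S_1/S_0.
  S_0^{−1} = 8^{−1} = 7 (mod 11), so α_err = 5·7 = 35 ≡ 2 = α_1. Error position i = 1.
  Consistency check: S_2/S_1 = 10·9 = 90 ≡ 2 = α_err ✓ (single-error assumption holds).
Step 4: error magnitude e = S_0/v_1 = S_0·∏_{j≠1}(α_1 − α_j) = 8·9 = 72 ≡ 6 (mod 11).
Step 5: correct position 1: c_1 = r_1 − e = 8 − 6 ≡ 2 (mod 11). Hence c = [2, 9, 3, 1, 5].
  Check: interpolating c through the α_i gives m(x) = 6 + 9·x (degree < 2) with m(α_i) = c_i for every i, so c is indeed a codeword.


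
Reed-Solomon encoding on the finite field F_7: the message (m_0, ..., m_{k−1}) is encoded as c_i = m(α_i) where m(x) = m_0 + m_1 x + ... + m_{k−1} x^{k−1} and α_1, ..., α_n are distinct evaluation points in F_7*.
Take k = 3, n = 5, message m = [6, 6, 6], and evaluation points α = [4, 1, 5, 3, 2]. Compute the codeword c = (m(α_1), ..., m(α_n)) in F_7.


c = [0, 4, 4, 1, 0]

Message polynomial: m(x) = 6 + 6·x + 6·x^2 (mod 7).
For each evaluation point α_i, compute m(α_i) mod 7:
  α_1 = 4: Horner steps 6 → 2 → 0, so m(4) = 0.
  α_2 = 1: Horner steps 6 → 5 → 4, so m(1) = 4.
  α_3 = 5: Horner steps 6 → 1 → 4, so m(5) = 4.
  α_4 = 3: Horner steps 6 → 3 → 1, so m(3) = 1.
  α_5 = 2: Horner steps 6 → 4 → 0, so m(2) = 0.
Codeword c = [0, 4, 4, 1, 0] ∈ F_7^5.


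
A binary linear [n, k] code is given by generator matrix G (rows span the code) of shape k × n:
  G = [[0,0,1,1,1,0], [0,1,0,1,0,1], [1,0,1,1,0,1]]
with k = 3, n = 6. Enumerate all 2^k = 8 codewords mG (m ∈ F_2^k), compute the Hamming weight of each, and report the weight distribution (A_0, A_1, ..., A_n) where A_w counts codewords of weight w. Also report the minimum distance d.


Weight distribution: A_0 = 1, A_3 = 4, A_4 = 3. Minimum distance d = 3.

Enumerate all 2^3 = 8 messages m ∈ F_2^3.
For each, compute codeword c = mG in F_2^6, then tally its weight.
  m = 000 → c = 000000, weight = 0.
  m = 100 → c = 001110, weight = 3.
  m = 010 → c = 010101, weight = 3.
  m = 110 → c = 011011, weight = 4.
  m = 001 → c = 101101, weight = 4.
  m = 101 → c = 100011, weight = 3.
  m = 011 → c = 111000, weight = 3.
  m = 111 → c = 110110, weight = 4.
Tally weights:
  weight 0: 1 codewords.
  weight 3: 4 codewords.
  weight 4: 3 codewords.
Minimum distance d = smallest w > 0 with A_w > 0 = 3.
Sanity: Σ A_w = 8 = 2^3 = 8 ✓.


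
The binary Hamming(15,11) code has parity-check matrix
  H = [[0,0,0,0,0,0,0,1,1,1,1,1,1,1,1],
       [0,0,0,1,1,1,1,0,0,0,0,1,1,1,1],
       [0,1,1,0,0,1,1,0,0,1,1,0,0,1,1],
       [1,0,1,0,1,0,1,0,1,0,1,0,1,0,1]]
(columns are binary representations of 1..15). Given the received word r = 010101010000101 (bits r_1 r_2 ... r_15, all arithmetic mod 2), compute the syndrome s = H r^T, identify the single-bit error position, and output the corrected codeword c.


s = (1, 0, 1, 0)^T, error position = 10, corrected codeword c = 010101010100101

Compute s = H r^T mod 2 one row at a time:
  s_1 = 1 + 0 + 0 + 0 + 0 + 1 + 0 + 1 = 3 ≡ 1 (mod 2).
  s_2 = 1 + 0 + 1 + 0 + 0 + 1 + 0 + 1 = 4 ≡ 0 (mod 2).
  s_3 = 1 + 0 + 1 + 0 + 0 + 0 + 0 + 1 = 3 ≡ 1 (mod 2).
  s_4 = 0 + 0 + 0 + 0 + 0 + 0 + 1 + 1 = 2 ≡ 0 (mod 2).
s = (1, 0, 1, 0)^T — this equals column 10 of H (binary 1010), so error is at position 10.
Correct: flip bit 10 of r = 010101010000101 to get c = 010101010100101.


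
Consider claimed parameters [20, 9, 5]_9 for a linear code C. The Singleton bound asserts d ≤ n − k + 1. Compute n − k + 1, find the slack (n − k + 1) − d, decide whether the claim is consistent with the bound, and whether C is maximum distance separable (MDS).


Singleton RHS = n − k + 1 = 12, slack = 7, bound satisfied, not MDS.

Singleton bound: d ≤ n − k + 1.
Here n = 20, k = 9, so n − k + 1 = 12.
Given d = 5, check d ≤ 12: YES.
Slack = (n − k + 1) − d = 7.
The code is NOT MDS (slack = 7 > 0).
Description: the claimed parameters are [20, 9, 5]_9; such a code would be non-MDS.


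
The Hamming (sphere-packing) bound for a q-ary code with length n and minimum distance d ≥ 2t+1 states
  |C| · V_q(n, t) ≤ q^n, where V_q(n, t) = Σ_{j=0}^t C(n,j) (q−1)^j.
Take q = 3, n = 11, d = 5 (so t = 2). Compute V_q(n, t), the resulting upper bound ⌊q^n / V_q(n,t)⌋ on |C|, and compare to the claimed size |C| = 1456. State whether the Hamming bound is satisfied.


V_q(n, t) = 243, q^n = 177147, Hamming bound = 729, |C| = 1456 > bound (violated).

Step 1: Compute V_q(n, t) = Σ_{j=0}^2 C(n, j) (q−1)^j.
  j = 0: C(11,0)·(2)^0 = 1·1 = 1.
  j = 1: C(11,1)·(2)^1 = 11·2 = 22.
  j = 2: C(11,2)·(2)^2 = 55·4 = 220.
  V_q(n, t) = 1 + 22 + 220 = 243.
Step 2: q^n = 3^11 = 177147.
Step 3: Hamming bound ⌊q^n / V_q(n,t)⌋ = ⌊177147/243⌋ = 729.
Step 4: Compare |C| = 1456 to 729: violated.
The claimed |C| lies above the Hamming bound, so no 3-ary code of length 11 with d ≥ 5 can have 1456 codewords.


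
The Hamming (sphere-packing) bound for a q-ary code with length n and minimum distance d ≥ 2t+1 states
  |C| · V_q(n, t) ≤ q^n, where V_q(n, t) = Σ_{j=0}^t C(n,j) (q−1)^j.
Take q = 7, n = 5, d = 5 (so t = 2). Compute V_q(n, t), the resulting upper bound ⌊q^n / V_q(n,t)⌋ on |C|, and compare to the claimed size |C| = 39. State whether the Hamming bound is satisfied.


V_q(n, t) = 391, q^n = 16807, Hamming bound = 42, |C| = 39 ≤ bound (satisfied).

Step 1: Compute V_q(n, t) = Σ_{j=0}^2 C(n, j) (q−1)^j.
  j = 0: C(5,0)·(6)^0 = 1·1 = 1.
  j = 1: C(5,1)·(6)^1 = 5·6 = 30.
  j = 2: C(5,2)·(6)^2 = 10·36 = 360.
  V_q(n, t) = 1 + 30 + 360 = 391.
Step 2: q^n = 7^5 = 16807.
Step 3: Hamming bound ⌊q^n / V_q(n,t)⌋ = ⌊16807/391⌋ = 42.
Step 4: Compare |C| = 39 to 42: satisfied.
The claimed |C| lies below the Hamming bound.


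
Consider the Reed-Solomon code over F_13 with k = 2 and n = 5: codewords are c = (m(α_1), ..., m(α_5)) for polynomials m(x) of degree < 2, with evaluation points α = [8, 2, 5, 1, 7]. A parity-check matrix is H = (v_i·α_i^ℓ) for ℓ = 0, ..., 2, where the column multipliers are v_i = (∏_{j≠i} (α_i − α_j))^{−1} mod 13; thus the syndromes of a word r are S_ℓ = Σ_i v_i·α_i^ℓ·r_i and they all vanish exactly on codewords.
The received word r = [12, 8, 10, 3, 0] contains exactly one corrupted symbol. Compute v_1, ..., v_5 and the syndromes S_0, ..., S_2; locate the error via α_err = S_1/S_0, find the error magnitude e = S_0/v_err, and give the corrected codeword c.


S = (9, 11, 12), error at position 5, error magnitude e = 6, c = [12, 8, 10, 3, 7].

Step 1: column multipliers v_i = (∏_{j≠i}(α_i − α_j))^{−1} mod 13.
  i = 1 (α = 8): (8−2)(8−5)(8−1)(8−7) = 6·3·7·1 = 126 ≡ 9, so v_1 = 9^{−1} = 3 (mod 13).
  i = 2 (α = 2): (2−8)(2−5)(2−1)(2−7) = (−6)·(−3)·1·(−5) = −90 ≡ 1, so v_2 = 1^{−1} = 1 (mod 13).
  i = 3 (α = 5): (5−8)(5−2)(5−1)(5−7) = (−3)·3·4·(−2) = 72 ≡ 7, so v_3 = 7^{−1} = 2 (mod 13).
  i = 4 (α = 1): (1−8)(1−2)(1−5)(1−7) = (−7)·(−1)·(−4)·(−6) = 168 ≡ 12, so v_4 = 12^{−1} = 12 (mod 13).
  i = 5 (α = 7): (7−8)(7−2)(7−5)(7−1) = (−1)·5·2·6 = −60 ≡ 5, so v_5 = 5^{−1} = 8 (mod 13).
  v = [3, 1, 2, 12, 8].
Step 2: syndromes of r = [12, 8, 10, 3, 0] (all sums mod 13).
  S_0 = Σ v_i r_i = 3·12 + 1·8 + 2·10 + 12·3 + 8·0 = 100 ≡ 9.
  S_1 = Σ v_i α_i r_i = 3·8·12 + 1·2·8 + 2·5·10 + 12·1·3 + 8·7·0 = 440 ≡ 11.
  α_i^2 mod 13 = [12, 4, 12, 1, 10].
  S_2 = Σ v_i α_i^2 r_i = 3·12·12 + 1·4·8 + 2·12·10 + 12·1·3 + 8·10·0 = 740 ≡ 12.
  S = (9, 11, 12) ≠ 0, so r is not a codeword (an error is present).
Step 3: locate the error. For a single error e at position i, S_ℓ = v_i·e·α_i^ℓ, so α_err = S_1/S_0.
  S_0^{−1} = 9^{−1} = 3 (mod 13), so α_err = 11·3 = 33 ≡ 7 = α_5. Error position i = 5.
  Consistency check: S_2/S_1 = 12·6 = 72 ≡ 7 = α_err ✓ (single-error assumption holds).
Step 4: error magnitude e = S_0/v_5 = S_0·∏_{j≠5}(α_5 − α_j) = 9·5 = 45 ≡ 6 (mod 13).
Step 5: correct position 5: c_5 = r_5 − e = 0 − 6 ≡ 7 (mod 13). Hence c = [12, 8, 10, 3, 7].
  Check: interpolating c through the α_i gives m(x) = 11 + 5·x (degree < 2) with m(α_i) = c_i for every i, so c is indeed a codeword.


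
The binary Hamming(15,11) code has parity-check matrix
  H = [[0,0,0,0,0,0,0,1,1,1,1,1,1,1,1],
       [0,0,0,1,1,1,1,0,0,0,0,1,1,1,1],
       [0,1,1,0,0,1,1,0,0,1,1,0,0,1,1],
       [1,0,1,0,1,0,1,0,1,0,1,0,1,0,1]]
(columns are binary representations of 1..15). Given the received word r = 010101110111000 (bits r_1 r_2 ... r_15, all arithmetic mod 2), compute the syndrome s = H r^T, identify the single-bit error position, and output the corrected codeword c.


s = (0, 0, 1, 0)^T, error position = 2, corrected codeword c = 000101110111000

Compute s = H r^T mod 2 one row at a time:
  s_1 = 1 + 0 + 1 + 1 + 1 + 0 + 0 + 0 = 4 ≡ 0 (mod 2).
  s_2 = 1 + 0 + 1 + 1 + 1 + 0 + 0 + 0 = 4 ≡ 0 (mod 2).
  s_3 = 1 + 0 + 1 + 1 + 1 + 1 + 0 + 0 = 5 ≡ 1 (mod 2).
  s_4 = 0 + 0 + 0 + 1 + 0 + 1 + 0 + 0 = 2 ≡ 0 (mod 2).
s = (0, 0, 1, 0)^T — this equals column 2 of H (binary 0010), so error is at position 2.
Correct: flip bit 2 of r = 010101110111000 to get c = 000101110111000.


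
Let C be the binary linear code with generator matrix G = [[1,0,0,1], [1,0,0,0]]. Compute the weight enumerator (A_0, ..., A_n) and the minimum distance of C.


Weight distribution: A_0 = 1, A_1 = 2, A_2 = 1. Minimum distance d = 1.

Enumerate all 2^2 = 4 messages m ∈ F_2^2.
For each, compute codeword c = mG in F_2^4, then tally its weight.
  m = 00 → c = 0000, weight = 0.
  m = 10 → c = 1001, weight = 2.
  m = 01 → c = 1000, weight = 1.
  m = 11 → c = 0001, weight = 1.
Tally weights:
  weight 0: 1 codewords.
  weight 1: 2 codewords.
  weight 2: 1 codewords.
Minimum distance d = smallest w > 0 with A_w > 0 = 1.
Sanity: Σ A_w = 4 = 2^2 = 4 ✓.


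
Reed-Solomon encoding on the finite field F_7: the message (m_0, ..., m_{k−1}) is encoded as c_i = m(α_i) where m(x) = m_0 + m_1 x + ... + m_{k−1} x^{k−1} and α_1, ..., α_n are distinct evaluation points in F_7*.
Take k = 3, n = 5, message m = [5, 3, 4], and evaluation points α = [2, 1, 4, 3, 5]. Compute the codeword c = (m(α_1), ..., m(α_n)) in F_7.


c = [6, 5, 4, 1, 1]

Message polynomial: m(x) = 5 + 3·x + 4·x^2 (mod 7).
For each evaluation point α_i, compute m(α_i) mod 7:
  α_1 = 2: Horner steps 4 → 4 → 6, so m(2) = 6.
  α_2 = 1: Horner steps 4 → 0 → 5, so m(1) = 5.
  α_3 = 4: Horner steps 4 → 5 → 4, so m(4) = 4.
  α_4 = 3: Horner steps 4 → 1 → 1, so m(3) = 1.
  α_5 = 5: Horner steps 4 → 2 → 1, so m(5) = 1.
Codeword c = [6, 5, 4, 1, 1] ∈ F_7^5.


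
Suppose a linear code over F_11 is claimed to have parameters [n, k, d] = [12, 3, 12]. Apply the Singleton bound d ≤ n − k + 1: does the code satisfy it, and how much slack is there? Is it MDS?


Singleton RHS = n − k + 1 = 10, slack = -2, bound violated (no such code; not MDS).

Singleton bound: d ≤ n − k + 1.
Here n = 12, k = 3, so n − k + 1 = 10.
Given d = 12, check d ≤ 10: NO.
Slack = (n − k + 1) − d = -2.
The slack is negative: d = 12 exceeds n − k + 1 = 10 by 2, so the Singleton bound is violated and no linear [12, 3, 12]_11 code can exist. In particular it is not MDS (MDS requires d = n − k + 1 exactly).
Description: the claimed parameters are [12, 3, 12]_11; such a code would be impossible (violates the Singleton bound).


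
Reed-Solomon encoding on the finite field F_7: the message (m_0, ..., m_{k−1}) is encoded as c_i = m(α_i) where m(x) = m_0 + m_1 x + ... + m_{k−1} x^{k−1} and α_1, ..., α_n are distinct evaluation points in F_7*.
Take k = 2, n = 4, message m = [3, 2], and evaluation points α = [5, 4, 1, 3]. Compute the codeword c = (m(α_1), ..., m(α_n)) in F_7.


c = [6, 4, 5, 2]

Message polynomial: m(x) = 3 + 2·x (mod 7).
For each evaluation point α_i, compute m(α_i) mod 7:
  α_1 = 5: Horner steps 2 → 6, so m(5) = 6.
  α_2 = 4: Horner steps 2 → 4, so m(4) = 4.
  α_3 = 1: Horner steps 2 → 5, so m(1) = 5.
  α_4 = 3: Horner steps 2 → 2, so m(3) = 2.
Codeword c = [6, 4, 5, 2] ∈ F_7^4.


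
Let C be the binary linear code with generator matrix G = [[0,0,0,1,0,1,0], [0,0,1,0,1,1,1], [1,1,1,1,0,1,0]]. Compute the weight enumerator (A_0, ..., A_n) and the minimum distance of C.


Weight distribution: A_0 = 1, A_2 = 1, A_3 = 1, A_4 = 2, A_5 = 3. Minimum distance d = 2.

Enumerate all 2^3 = 8 messages m ∈ F_2^3.
For each, compute codeword c = mG in F_2^7, then tally its weight.
  m = 000 → c = 0000000, weight = 0.
  m = 100 → c = 0001010, weight = 2.
  m = 010 → c = 0010111, weight = 4.
  m = 110 → c = 0011101, weight = 4.
  m = 001 → c = 1111010, weight = 5.
  m = 101 → c = 1110000, weight = 3.
  m = 011 → c = 1101101, weight = 5.
  m = 111 → c = 1100111, weight = 5.
Tally weights:
  weight 0: 1 codewords.
  weight 2: 1 codewords.
  weight 3: 1 codewords.
  weight 4: 2 codewords.
  weight 5: 3 codewords.
Minimum distance d = smallest w > 0 with A_w > 0 = 2.
Sanity: Σ A_w = 8 = 2^3 = 8 ✓.


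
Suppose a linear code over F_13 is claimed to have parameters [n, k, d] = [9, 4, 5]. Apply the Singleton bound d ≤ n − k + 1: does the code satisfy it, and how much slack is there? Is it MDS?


Singleton RHS = n − k + 1 = 6, slack = 1, bound satisfied, not MDS.

Singleton bound: d ≤ n − k + 1.
Here n = 9, k = 4, so n − k + 1 = 6.
Given d = 5, check d ≤ 6: YES.
Slack = (n − k + 1) − d = 1.
The code is NOT MDS (slack = 1 > 0).
Description: the claimed parameters are [9, 4, 5]_13; such a code would be non-MDS.


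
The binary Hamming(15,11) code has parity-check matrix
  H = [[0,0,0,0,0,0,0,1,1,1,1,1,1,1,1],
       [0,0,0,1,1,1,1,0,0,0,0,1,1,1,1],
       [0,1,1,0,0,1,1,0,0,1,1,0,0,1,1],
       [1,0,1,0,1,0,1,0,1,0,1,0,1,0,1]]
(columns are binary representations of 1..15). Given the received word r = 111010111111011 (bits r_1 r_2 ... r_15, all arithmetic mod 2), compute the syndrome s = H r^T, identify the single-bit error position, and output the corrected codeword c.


s = (1, 1, 1, 1)^T, error position = 15, corrected codeword c = 111010111111010

Compute s = H r^T mod 2 one row at a time:
  s_1 = 1 + 1 + 1 + 1 + 1 + 0 + 1 + 1 = 7 ≡ 1 (mod 2).
  s_2 = 0 + 1 + 0 + 1 + 1 + 0 + 1 + 1 = 5 ≡ 1 (mod 2).
  s_3 = 1 + 1 + 0 + 1 + 1 + 1 + 1 + 1 = 7 ≡ 1 (mod 2).
  s_4 = 1 + 1 + 1 + 1 + 1 + 1 + 0 + 1 = 7 ≡ 1 (mod 2).
s = (1, 1, 1, 1)^T — this equals column 15 of H (binary 1111), so error is at position 15.
Correct: flip bit 15 of r = 111010111111011 to get c = 111010111111010.


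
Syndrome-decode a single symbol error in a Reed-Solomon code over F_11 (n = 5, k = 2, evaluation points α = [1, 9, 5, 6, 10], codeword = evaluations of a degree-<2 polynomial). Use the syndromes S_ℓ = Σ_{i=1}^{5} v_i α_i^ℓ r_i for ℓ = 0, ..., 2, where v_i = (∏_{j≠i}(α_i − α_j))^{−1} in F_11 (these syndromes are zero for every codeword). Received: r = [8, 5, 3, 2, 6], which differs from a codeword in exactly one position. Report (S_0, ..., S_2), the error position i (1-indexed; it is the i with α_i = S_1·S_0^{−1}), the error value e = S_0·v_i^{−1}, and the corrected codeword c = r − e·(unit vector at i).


S = (3, 4, 9), error at position 3, error magnitude e = 2, c = [8, 5, 1, 2, 6].

Step 1: column multipliers v_i = (∏_{j≠i}(α_i − α_j))^{−1} mod 11.
  i = 1 (α = 1): (1−9)(1−5)(1−6)(1−10) = (−8)·(−4)·(−5)·(−9) = 1440 ≡ 10, so v_1 = 10^{−1} = 10 (mod 11).
  i = 2 (α = 9): (9−1)(9−5)(9−6)(9−10) = 8·4·3·(−1) = −96 ≡ 3, so v_2 = 3^{−1} = 4 (mod 11).
  i = 3 (α = 5): (5−1)(5−9)(5−6)(5−10) = 4·(−4)·(−1)·(−5) = −80 ≡ 8, so v_3 = 8^{−1} = 7 (mod 11).
  i = 4 (α = 6): (6−1)(6−9)(6−5)(6−10) = 5·(−3)·1·(−4) = 60 ≡ 5, so v_4 = 5^{−1} = 9 (mod 11).
  i = 5 (α = 10): (10−1)(10−9)(10−5)(10−6) = 9·1·5·4 = 180 ≡ 4, so v_5 = 4^{−1} = 3 (mod 11).
  v = [10, 4, 7, 9, 3].
Step 2: syndromes of r = [8, 5, 3, 2, 6] (all sums mod 11).
  S_0 = Σ v_i r_i = 10·8 + 4·5 + 7·3 + 9·2 + 3·6 = 157 ≡ 3.
  S_1 = Σ v_i α_i r_i = 10·1·8 + 4·9·5 + 7·5·3 + 9·6·2 + 3·10·6 = 653 ≡ 4.
  α_i^2 mod 11 = [1, 4, 3, 3, 1].
  S_2 = Σ v_i α_i^2 r_i = 10·1·8 + 4·4·5 + 7·3·3 + 9·3·2 + 3·1·6 = 295 ≡ 9.
  S = (3, 4, 9) ≠ 0, so r is not a codeword (an error is present).
Step 3: locate the error. For a single error e at position i, S_ℓ = v_i·e·α_i^ℓ, so α_err = S_1/S_0.
  S_0^{−1} = 3^{−1} = 4 (mod 11), so α_err = 4·4 = 16 ≡ 5 = α_3. Error position i = 3.
  Consistency check: S_2/S_1 = 9·3 = 27 ≡ 5 = α_err ✓ (single-error assumption holds).
Step 4: error magnitude e = S_0/v_3 = S_0·∏_{j≠3}(α_3 − α_j) = 3·8 = 24 ≡ 2 (mod 11).
Step 5: correct position 3: c_3 = r_3 − e = 3 − 2 ≡ 1 (mod 11). Hence c = [8, 5, 1, 2, 6].
  Check: interpolating c through the α_i gives m(x) = 7 + 1·x (degree < 2) with m(α_i) = c_i for every i, so c is indeed a codeword.


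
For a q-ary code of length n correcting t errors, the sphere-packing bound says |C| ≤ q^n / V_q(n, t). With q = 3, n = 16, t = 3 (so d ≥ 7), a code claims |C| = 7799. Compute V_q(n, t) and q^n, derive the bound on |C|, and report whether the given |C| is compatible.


V_q(n, t) = 4993, q^n = 43046721, Hamming bound = 8621, |C| = 7799 ≤ bound (satisfied).

Step 1: Compute V_q(n, t) = Σ_{j=0}^3 C(n, j) (q−1)^j.
  j = 0: C(16,0)·(2)^0 = 1·1 = 1.
  j = 1: C(16,1)·(2)^1 = 16·2 = 32.
  j = 2: C(16,2)·(2)^2 = 120·4 = 480.
  j = 3: C(16,3)·(2)^3 = 560·8 = 4480.
  V_q(n, t) = 1 + 32 + 480 + 4480 = 4993.
Step 2: q^n = 3^16 = 43046721.
Step 3: Hamming bound ⌊q^n / V_q(n,t)⌋ = ⌊43046721/4993⌋ = 8621.
Step 4: Compare |C| = 7799 to 8621: satisfied.
The claimed |C| lies below the Hamming bound.


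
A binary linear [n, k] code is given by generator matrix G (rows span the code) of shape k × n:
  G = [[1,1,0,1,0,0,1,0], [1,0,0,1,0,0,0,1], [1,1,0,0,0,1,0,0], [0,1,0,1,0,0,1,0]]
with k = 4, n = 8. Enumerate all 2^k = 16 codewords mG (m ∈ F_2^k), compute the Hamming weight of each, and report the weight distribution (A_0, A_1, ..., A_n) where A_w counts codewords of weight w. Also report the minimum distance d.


Weight distribution: A_0 = 1, A_1 = 1, A_2 = 2, A_3 = 6, A_4 = 5, A_5 = 1. Minimum distance d = 1.

Enumerate all 2^4 = 16 messages m ∈ F_2^4.
For each, compute codeword c = mG in F_2^8, then tally its weight.
  m = 0000 → c = 00000000, weight = 0.
  m = 1000 → c = 11010010, weight = 4.
  m = 0100 → c = 10010001, weight = 3.
  m = 1100 → c = 01000011, weight = 3.
  m = 0010 → c = 11000100, weight = 3.
  m = 1010 → c = 00010110, weight = 3.
  m = 0110 → c = 01010101, weight = 4.
  m = 1110 → c = 10000111, weight = 4.
  m = 0001 → c = 01010010, weight = 3.
  m = 1001 → c = 10000000, weight = 1.
  m = 0101 → c = 11000011, weight = 4.
  m = 1101 → c = 00010001, weight = 2.
  m = 0011 → c = 10010110, weight = 4.
  m = 1011 → c = 01000100, weight = 2.
  m = 0111 → c = 00000111, weight = 3.
  m = 1111 → c = 11010101, weight = 5.
Tally weights:
  weight 0: 1 codewords.
  weight 1: 1 codewords.
  weight 2: 2 codewords.
  weight 3: 6 codewords.
  weight 4: 5 codewords.
  weight 5: 1 codewords.
Minimum distance d = smallest w > 0 with A_w > 0 = 1.
Sanity: Σ A_w = 16 = 2^4 = 16 ✓.


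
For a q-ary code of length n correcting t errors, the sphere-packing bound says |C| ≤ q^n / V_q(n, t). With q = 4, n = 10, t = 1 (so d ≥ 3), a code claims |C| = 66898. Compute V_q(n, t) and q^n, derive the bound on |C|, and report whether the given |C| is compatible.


V_q(n, t) = 31, q^n = 1048576, Hamming bound = 33825, |C| = 66898 > bound (violated).

Step 1: Compute V_q(n, t) = Σ_{j=0}^1 C(n, j) (q−1)^j.
  j = 0: C(10,0)·(3)^0 = 1·1 = 1.
  j = 1: C(10,1)·(3)^1 = 10·3 = 30.
  V_q(n, t) = 1 + 30 = 31.
Step 2: q^n = 4^10 = 1048576.
Step 3: Hamming bound ⌊q^n / V_q(n,t)⌋ = ⌊1048576/31⌋ = 33825.
Step 4: Compare |C| = 66898 to 33825: violated.
The claimed |C| lies above the Hamming bound, so no 4-ary code of length 10 with d ≥ 3 can have 66898 codewords.


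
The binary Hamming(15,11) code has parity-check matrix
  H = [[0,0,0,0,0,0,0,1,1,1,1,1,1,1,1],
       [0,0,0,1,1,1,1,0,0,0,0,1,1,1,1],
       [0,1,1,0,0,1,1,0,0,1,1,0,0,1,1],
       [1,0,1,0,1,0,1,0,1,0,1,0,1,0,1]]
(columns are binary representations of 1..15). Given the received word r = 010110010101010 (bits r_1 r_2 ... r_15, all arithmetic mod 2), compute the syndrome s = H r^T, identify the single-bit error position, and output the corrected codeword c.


s = (0, 0, 1, 1)^T, error position = 3, corrected codeword c = 011110010101010

Compute s = H r^T mod 2 one row at a time:
  s_1 = 1 + 0 + 1 + 0 + 1 + 0 + 1 + 0 = 4 ≡ 0 (mod 2).
  s_2 = 1 + 1 + 0 + 0 + 1 + 0 + 1 + 0 = 4 ≡ 0 (mod 2).
  s_3 = 1 + 0 + 0 + 0 + 1 + 0 + 1 + 0 = 3 ≡ 1 (mod 2).
  s_4 = 0 + 0 + 1 + 0 + 0 + 0 + 0 + 0 = 1 ≡ 1 (mod 2).
s = (0, 0, 1, 1)^T — this equals column 3 of H (binary 0011), so error is at position 3.
Correct: flip bit 3 of r = 010110010101010 to get c = 011110010101010.


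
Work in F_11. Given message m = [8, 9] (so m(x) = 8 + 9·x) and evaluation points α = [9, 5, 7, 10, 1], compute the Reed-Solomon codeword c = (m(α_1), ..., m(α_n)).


c = [1, 9, 5, 10, 6]

Message polynomial: m(x) = 8 + 9·x (mod 11).
For each evaluation point α_i, compute m(α_i) mod 11:
  α_1 = 9: Horner steps 9 → 1, so m(9) = 1.
  α_2 = 5: Horner steps 9 → 9, so m(5) = 9.
  α_3 = 7: Horner steps 9 → 5, so m(7) = 5.
  α_4 = 10: Horner steps 9 → 10, so m(10) = 10.
  α_5 = 1: Horner steps 9 → 6, so m(1) = 6.
Codeword c = [1, 9, 5, 10, 6] ∈ F_11^5.


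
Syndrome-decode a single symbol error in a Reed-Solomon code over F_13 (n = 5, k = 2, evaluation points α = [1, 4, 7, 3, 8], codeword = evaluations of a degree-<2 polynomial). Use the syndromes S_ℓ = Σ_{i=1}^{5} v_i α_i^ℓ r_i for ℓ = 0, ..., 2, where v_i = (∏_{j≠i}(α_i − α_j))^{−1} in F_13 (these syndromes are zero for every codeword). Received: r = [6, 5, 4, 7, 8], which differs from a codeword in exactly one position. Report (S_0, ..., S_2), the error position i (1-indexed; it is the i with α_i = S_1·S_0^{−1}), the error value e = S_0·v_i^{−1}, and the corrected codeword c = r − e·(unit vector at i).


S = (7, 8, 11), error at position 4, error magnitude e = 6, c = [6, 5, 4, 1, 8].

Step 1: column multipliers v_i = (∏_{j≠i}(α_i − α_j))^{−1} mod 13.
  i = 1 (α = 1): (1−4)(1−7)(1−3)(1−8) = (−3)·(−6)·(−2)·(−7) = 252 ≡ 5, so v_1 = 5^{−1} = 8 (mod 13).
  i = 2 (α = 4): (4−1)(4−7)(4−3)(4−8) = 3·(−3)·1·(−4) = 36 ≡ 10, so v_2 = 10^{−1} = 4 (mod 13).
  i = 3 (α = 7): (7−1)(7−4)(7−3)(7−8) = 6·3·4·(−1) = −72 ≡ 6, so v_3 = 6^{−1} = 11 (mod 13).
  i = 4 (α = 3): (3−1)(3−4)(3−7)(3−8) = 2·(−1)·(−4)·(−5) = −40 ≡ 12, so v_4 = 12^{−1} = 12 (mod 13).
  i = 5 (α = 8): (8−1)(8−4)(8−7)(8−3) = 7·4·1·5 = 140 ≡ 10, so v_5 = 10^{−1} = 4 (mod 13).
  v = [8, 4, 11, 12, 4].
Step 2: syndromes of r = [6, 5, 4, 7, 8] (all sums mod 13).
  S_0 = Σ v_i r_i = 8·6 + 4·5 + 11·4 + 12·7 + 4·8 = 228 ≡ 7.
  S_1 = Σ v_i α_i r_i = 8·1·6 + 4·4·5 + 11·7·4 + 12·3·7 + 4·8·8 = 944 ≡ 8.
  α_i^2 mod 13 = [1, 3, 10, 9, 12].
  S_2 = Σ v_i α_i^2 r_i = 8·1·6 + 4·3·5 + 11·10·4 + 12·9·7 + 4·12·8 = 1688 ≡ 11.
  S = (7, 8, 11) ≠ 0, so r is not a codeword (an error is present).
Step 3: locate the error. For a single error e at position i, S_ℓ = v_i·e·α_i^ℓ, so α_err = S_1/S_0.
  S_0^{−1} = 7^{−1} = 2 (mod 13), so α_err = 8·2 = 16 ≡ 3 = α_4. Error position i = 4.
  Consistency check: S_2/S_1 = 11·5 = 55 ≡ 3 = α_err ✓ (single-error assumption holds).
Step 4: error magnitude e = S_0/v_4 = S_0·∏_{j≠4}(α_4 − α_j) = 7·12 = 84 ≡ 6 (mod 13).
Step 5: correct position 4: c_4 = r_4 − e = 7 − 6 ≡ 1 (mod 13). Hence c = [6, 5, 4, 1, 8].
  Check: interpolating c through the α_i gives m(x) = 2 + 4·x (degree < 2) with m(α_i) = c_i for every i, so c is indeed a codeword.


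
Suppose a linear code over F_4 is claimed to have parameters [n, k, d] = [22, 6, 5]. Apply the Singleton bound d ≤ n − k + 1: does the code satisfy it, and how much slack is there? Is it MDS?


Singleton RHS = n − k + 1 = 17, slack = 12, bound satisfied, not MDS.

Singleton bound: d ≤ n − k + 1.
Here n = 22, k = 6, so n − k + 1 = 17.
Given d = 5, check d ≤ 17: YES.
Slack = (n − k + 1) − d = 12.
The code is NOT MDS (slack = 12 > 0).
Description: the claimed parameters are [22, 6, 5]_4; such a code would be non-MDS.
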